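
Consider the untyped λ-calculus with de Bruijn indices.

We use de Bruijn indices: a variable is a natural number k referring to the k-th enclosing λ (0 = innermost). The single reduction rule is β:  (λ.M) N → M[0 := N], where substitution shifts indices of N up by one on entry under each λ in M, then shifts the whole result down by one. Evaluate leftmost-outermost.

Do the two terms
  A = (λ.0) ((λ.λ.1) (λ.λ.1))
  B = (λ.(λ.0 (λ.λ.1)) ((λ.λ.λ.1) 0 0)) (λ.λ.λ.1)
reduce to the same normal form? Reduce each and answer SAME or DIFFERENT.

Term A:
  start: (λ.0) ((λ.λ.1) (λ.λ.1))
  →1  (λ.λ.1) (λ.λ.1)
  →2  λ.λ.λ.1

Term B:
  start: (λ.(λ.0 (λ.λ.1)) ((λ.λ.λ.1) 0 0)) (λ.λ.λ.1)
  →1  (λ.0 (λ.λ.1)) ((λ.λ.λ.1) (λ.λ.λ.1) (λ.λ.λ.1))
  →2  (λ.λ.λ.1) (λ.λ.λ.1) (λ.λ.λ.1) (λ.λ.1)
  →3  (λ.λ.1) (λ.λ.λ.1) (λ.λ.1)
  →4  (λ.λ.λ.λ.1) (λ.λ.1)
  →5  λ.λ.λ.1

Answer: SAME — A ⇓ λ.λ.λ.1, B ⇓ λ.λ.λ.1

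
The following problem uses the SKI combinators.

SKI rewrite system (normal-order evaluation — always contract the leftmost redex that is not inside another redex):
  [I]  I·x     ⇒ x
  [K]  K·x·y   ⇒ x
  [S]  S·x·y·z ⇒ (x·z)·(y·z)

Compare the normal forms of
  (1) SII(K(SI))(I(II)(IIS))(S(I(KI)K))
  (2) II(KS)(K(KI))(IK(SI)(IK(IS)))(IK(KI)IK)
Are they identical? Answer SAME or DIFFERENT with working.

Term A:
  start: SII(K(SI))(I(II)(IIS))(S(I(KI)K))
  →1  I(K(SI))(I(K(SI)))(I(II)(IIS))(S(I(KI)K))
  →2  K(SI)(I(K(SI)))(I(II)(IIS))(S(I(KI)K))
  →3  SI(I(II)(IIS))(S(I(KI)K))
  →4  I(S(I(KI)K))(I(II)(IIS)(S(I(KI)K)))
  →5  S(I(KI)K)(I(II)(IIS)(S(I(KI)K)))
  →6  S(KIK)(I(II)(IIS)(S(I(KI)K)))
  →7  SI(I(II)(IIS)(S(I(KI)K)))
  →8  SI(II(IIS)(S(I(KI)K)))
  →9  SI(I(IIS)(S(I(KI)K)))
  →10  SI(IIS(S(I(KI)K)))
  →11  SI(IS(S(I(KI)K)))
  →12  SI(S(S(I(KI)K)))
  →13  SI(S(S(KIK)))
  →14  SI(S(SI))

Term B:
  start: II(KS)(K(KI))(IK(SI)(IK(IS)))(IK(KI)IK)
  →1  I(KS)(K(KI))(IK(SI)(IK(IS)))(IK(KI)IK)
  →2  KS(K(KI))(IK(SI)(IK(IS)))(IK(KI)IK)
  →3  S(IK(SI)(IK(IS)))(IK(KI)IK)
  →4  S(K(SI)(IK(IS)))(IK(KI)IK)
  →5  S(SI)(IK(KI)IK)
  →6  S(SI)(K(KI)IK)
  →7  S(SI)(KIK)
  →8  S(SI)I

Answer: DIFFERENT — A ⇓ SI(S(SI)), B ⇓ S(SI)I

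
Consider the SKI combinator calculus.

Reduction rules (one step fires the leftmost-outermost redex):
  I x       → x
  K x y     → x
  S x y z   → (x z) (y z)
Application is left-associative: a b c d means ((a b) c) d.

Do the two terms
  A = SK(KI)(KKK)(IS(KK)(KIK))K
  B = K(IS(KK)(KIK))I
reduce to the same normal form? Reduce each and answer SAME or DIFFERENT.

Term A:
  start: SK(KI)(KKK)(IS(KK)(KIK))K
  [1] K(KKK)(KI(KKK))(IS(KK)(KIK))K
  [2] KKK(IS(KK)(KIK))K
  [3] K(IS(KK)(KIK))K
  [4] IS(KK)(KIK)
  [5] S(KK)(KIK)
  [6] S(KK)I

Term B:
  start: K(IS(KK)(KIK))I
  [1] IS(KK)(KIK)
  [2] S(KK)(KIK)
  [3] S(KK)I

Answer: SAME — A ⇓ S(KK)I, B ⇓ S(KK)I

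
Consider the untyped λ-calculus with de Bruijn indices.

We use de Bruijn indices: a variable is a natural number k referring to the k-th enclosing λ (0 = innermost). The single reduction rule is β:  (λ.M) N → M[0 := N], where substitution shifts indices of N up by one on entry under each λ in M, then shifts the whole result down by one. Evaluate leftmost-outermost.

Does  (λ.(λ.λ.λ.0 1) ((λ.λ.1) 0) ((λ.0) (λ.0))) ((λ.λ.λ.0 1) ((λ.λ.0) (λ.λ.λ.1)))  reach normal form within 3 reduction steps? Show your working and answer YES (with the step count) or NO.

Answer: NO — after 3 steps the term is λ.0 ((λ.0) (λ.0)), not yet normal

Derivation:
  start: (λ.(λ.λ.λ.0 1) ((λ.λ.1) 0) ((λ.0) (λ.0))) ((λ.λ.λ.0 1) ((λ.λ.0) (λ.λ.λ.1)))
  step 1: (λ.λ.λ.0 1) ((λ.λ.1) ((λ.λ.λ.0 1) ((λ.λ.0) (λ.λ.λ.1)))) ((λ.0) (λ.0))
  step 2: (λ.λ.0 1) ((λ.0) (λ.0))
  step 3: λ.0 ((λ.0) (λ.0))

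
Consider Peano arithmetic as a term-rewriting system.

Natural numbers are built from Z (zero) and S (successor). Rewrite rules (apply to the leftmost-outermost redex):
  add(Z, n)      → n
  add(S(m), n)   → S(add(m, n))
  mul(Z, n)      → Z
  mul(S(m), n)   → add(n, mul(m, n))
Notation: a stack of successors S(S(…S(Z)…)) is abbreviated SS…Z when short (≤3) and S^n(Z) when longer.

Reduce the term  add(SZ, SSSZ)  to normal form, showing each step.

Answer: normal form = S^4(Z)  (in 2 steps)

Working:
  start: add(SZ, SSSZ)
  step 1: S(add(Z, SSSZ))
  step 2: S^4(Z)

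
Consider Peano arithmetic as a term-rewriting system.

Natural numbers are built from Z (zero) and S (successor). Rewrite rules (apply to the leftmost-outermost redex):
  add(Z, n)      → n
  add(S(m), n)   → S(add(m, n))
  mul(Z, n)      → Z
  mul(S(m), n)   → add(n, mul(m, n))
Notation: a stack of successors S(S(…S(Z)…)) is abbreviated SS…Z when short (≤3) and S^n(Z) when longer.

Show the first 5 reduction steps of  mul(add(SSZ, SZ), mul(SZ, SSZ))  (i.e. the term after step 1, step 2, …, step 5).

  start: mul(add(SSZ, SZ), mul(SZ, SSZ))
  [1] mul(S(add(SZ, SZ)), mul(SZ, SSZ))
  [2] add(mul(SZ, SSZ), mul(add(SZ, SZ), mul(SZ, SSZ)))
  [3] add(add(SSZ, mul(Z, SSZ)), mul(add(SZ, SZ), mul(SZ, SSZ)))
  [4] add(S(add(SZ, mul(Z, SSZ))), mul(add(SZ, SZ), mul(SZ, SSZ)))
  [5] S(add(add(SZ, mul(Z, SSZ)), mul(add(SZ, SZ), mul(SZ, SSZ))))

Answer: after 5 steps: S(add(add(SZ, mul(Z, SSZ)), mul(add(SZ, SZ), mul(SZ, SSZ))))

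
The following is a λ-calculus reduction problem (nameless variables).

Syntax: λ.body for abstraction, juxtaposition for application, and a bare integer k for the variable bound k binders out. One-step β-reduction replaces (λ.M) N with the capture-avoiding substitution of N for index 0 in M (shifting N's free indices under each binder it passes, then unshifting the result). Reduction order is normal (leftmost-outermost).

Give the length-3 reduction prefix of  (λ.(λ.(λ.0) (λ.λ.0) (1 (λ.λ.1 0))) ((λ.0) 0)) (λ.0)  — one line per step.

  start: (λ.(λ.(λ.0) (λ.λ.0) (1 (λ.λ.1 0))) ((λ.0) 0)) (λ.0)
  [1] (λ.(λ.0) (λ.λ.0) ((λ.0) (λ.λ.1 0))) ((λ.0) (λ.0))
  [2] (λ.0) (λ.λ.0) ((λ.0) (λ.λ.1 0))
  [3] (λ.λ.0) ((λ.0) (λ.λ.1 0))

Answer: after 3 steps: (λ.λ.0) ((λ.0) (λ.λ.1 0))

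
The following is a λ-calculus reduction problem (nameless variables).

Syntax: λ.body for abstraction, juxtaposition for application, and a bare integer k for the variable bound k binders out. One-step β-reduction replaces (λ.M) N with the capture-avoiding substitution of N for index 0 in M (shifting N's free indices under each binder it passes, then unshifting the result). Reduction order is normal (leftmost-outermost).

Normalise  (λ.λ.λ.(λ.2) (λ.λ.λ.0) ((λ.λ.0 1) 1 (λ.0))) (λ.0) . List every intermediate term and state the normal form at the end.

Answer: normal form = λ.λ.1 1  (in 5 steps)

Working:
  start: (λ.λ.λ.(λ.2) (λ.λ.λ.0) ((λ.λ.0 1) 1 (λ.0))) (λ.0)
  [1] λ.λ.(λ.2) (λ.λ.λ.0) ((λ.λ.0 1) 1 (λ.0))
  [2] λ.λ.1 ((λ.λ.0 1) 1 (λ.0))
  [3] λ.λ.1 ((λ.0 2) (λ.0))
  [4] λ.λ.1 ((λ.0) 1)
  [5] λ.λ.1 1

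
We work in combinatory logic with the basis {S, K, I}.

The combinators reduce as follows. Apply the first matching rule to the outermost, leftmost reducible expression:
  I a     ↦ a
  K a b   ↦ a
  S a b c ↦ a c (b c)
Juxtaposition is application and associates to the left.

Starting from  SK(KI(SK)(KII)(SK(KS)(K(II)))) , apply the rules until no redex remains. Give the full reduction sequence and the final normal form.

Answer: normal form = SK(KI)  (in 7 steps)

Derivation:
  start: SK(KI(SK)(KII)(SK(KS)(K(II))))
  step 1: SK(I(KII)(SK(KS)(K(II))))
  step 2: SK(KII(SK(KS)(K(II))))
  step 3: SK(I(SK(KS)(K(II))))
  step 4: SK(SK(KS)(K(II)))
  step 5: SK(K(K(II))(KS(K(II))))
  step 6: SK(K(II))
  step 7: SK(KI)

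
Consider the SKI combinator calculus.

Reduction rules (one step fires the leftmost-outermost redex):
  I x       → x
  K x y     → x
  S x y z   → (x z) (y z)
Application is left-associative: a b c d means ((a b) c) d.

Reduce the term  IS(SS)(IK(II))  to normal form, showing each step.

Answer: normal form = S(SS)(KI)  (in 3 steps)

Working:
  start: IS(SS)(IK(II))
  →1  S(SS)(IK(II))
  →2  S(SS)(K(II))
  →3  S(SS)(KI)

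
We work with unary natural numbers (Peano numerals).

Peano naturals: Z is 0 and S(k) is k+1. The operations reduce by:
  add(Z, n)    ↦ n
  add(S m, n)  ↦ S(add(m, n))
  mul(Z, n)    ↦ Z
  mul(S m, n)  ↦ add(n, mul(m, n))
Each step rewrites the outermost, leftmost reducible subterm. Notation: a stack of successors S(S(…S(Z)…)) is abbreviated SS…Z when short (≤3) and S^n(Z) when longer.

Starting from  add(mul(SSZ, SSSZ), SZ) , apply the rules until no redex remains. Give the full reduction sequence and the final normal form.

Answer: normal form = S^7(Z)  (in 18 steps)

Derivation:
  start: add(mul(SSZ, SSSZ), SZ)
  step 1: add(add(SSSZ, mul(SZ, SSSZ)), SZ)
  step 2: add(S(add(SSZ, mul(SZ, SSSZ))), SZ)
  step 3: S(add(add(SSZ, mul(SZ, SSSZ)), SZ))
  step 4: S(add(S(add(SZ, mul(SZ, SSSZ))), SZ))
  step 5: S(S(add(add(SZ, mul(SZ, SSSZ)), SZ)))
  step 6: S(S(add(S(add(Z, mul(SZ, SSSZ))), SZ)))
  step 7: S(S(S(add(add(Z, mul(SZ, SSSZ)), SZ))))
  step 8: S(S(S(add(mul(SZ, SSSZ), SZ))))
  step 9: S(S(S(add(add(SSSZ, mul(Z, SSSZ)), SZ))))
  step 10: S(S(S(add(S(add(SSZ, mul(Z, SSSZ))), SZ))))
  step 11: S(S(S(S(add(add(SSZ, mul(Z, SSSZ)), SZ)))))
  step 12: S(S(S(S(add(S(add(SZ, mul(Z, SSSZ))), SZ)))))
  step 13: S(S(S(S(S(add(add(SZ, mul(Z, SSSZ)), SZ))))))
  step 14: S(S(S(S(S(add(S(add(Z, mul(Z, SSSZ))), SZ))))))
  step 15: S(S(S(S(S(S(add(add(Z, mul(Z, SSSZ)), SZ)))))))
  step 16: S(S(S(S(S(S(add(mul(Z, SSSZ), SZ)))))))
  step 17: S(S(S(S(S(S(add(Z, SZ)))))))
  step 18: S^7(Z)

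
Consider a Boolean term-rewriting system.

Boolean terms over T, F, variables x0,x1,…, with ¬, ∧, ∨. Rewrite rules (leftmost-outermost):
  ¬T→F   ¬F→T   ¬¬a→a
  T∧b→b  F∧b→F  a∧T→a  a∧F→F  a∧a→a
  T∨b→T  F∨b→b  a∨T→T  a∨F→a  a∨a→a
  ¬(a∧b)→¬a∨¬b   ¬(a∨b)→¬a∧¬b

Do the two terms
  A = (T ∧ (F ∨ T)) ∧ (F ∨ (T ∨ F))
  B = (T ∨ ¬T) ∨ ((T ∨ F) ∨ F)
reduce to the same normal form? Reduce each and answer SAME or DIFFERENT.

Term A:
  start: (T ∧ (F ∨ T)) ∧ (F ∨ (T ∨ F))
  →1  (F ∨ T) ∧ (F ∨ (T ∨ F))
  →2  T ∧ (F ∨ (T ∨ F))
  →3  F ∨ (T ∨ F)
  →4  T ∨ F
  →5  T

Term B:
  start: (T ∨ ¬T) ∨ ((T ∨ F) ∨ F)
  →1  T ∨ ((T ∨ F) ∨ F)
  →2  T

Answer: SAME — A ⇓ T, B ⇓ T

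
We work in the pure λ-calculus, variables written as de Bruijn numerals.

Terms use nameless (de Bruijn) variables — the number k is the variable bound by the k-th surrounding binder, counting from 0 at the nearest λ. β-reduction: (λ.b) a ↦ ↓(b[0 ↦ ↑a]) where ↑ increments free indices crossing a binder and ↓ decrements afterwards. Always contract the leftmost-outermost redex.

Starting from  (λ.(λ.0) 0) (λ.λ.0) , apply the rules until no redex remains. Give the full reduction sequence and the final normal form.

  start: (λ.(λ.0) 0) (λ.λ.0)
  →1  (λ.0) (λ.λ.0)
  →2  λ.λ.0

Answer: normal form = λ.λ.0  (in 2 steps)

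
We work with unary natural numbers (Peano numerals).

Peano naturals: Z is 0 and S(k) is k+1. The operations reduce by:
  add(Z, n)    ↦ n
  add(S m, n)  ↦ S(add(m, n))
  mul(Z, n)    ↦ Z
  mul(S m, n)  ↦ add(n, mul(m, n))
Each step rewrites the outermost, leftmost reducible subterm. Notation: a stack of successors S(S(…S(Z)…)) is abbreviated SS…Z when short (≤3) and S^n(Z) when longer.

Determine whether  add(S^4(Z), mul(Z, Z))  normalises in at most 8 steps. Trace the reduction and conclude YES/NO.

Answer: YES — reaches normal form S^4(Z) in 6 ≤ 8 steps

Derivation:
  start: add(S^4(Z), mul(Z, Z))
  [1] S(add(SSSZ, mul(Z, Z)))
  [2] S(S(add(SSZ, mul(Z, Z))))
  [3] S(S(S(add(SZ, mul(Z, Z)))))
  [4] S(S(S(S(add(Z, mul(Z, Z))))))
  [5] S(S(S(S(mul(Z, Z)))))
  [6] S^4(Z)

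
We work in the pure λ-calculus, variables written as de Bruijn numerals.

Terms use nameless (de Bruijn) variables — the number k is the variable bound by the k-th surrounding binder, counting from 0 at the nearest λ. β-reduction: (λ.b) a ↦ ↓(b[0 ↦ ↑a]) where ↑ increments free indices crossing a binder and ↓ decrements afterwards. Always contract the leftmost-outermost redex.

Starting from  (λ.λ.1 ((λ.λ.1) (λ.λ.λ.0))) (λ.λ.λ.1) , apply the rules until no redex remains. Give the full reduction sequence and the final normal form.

  start: (λ.λ.1 ((λ.λ.1) (λ.λ.λ.0))) (λ.λ.λ.1)
  [1] λ.(λ.λ.λ.1) ((λ.λ.1) (λ.λ.λ.0))
  [2] λ.λ.λ.1

Answer: normal form = λ.λ.λ.1  (in 2 steps)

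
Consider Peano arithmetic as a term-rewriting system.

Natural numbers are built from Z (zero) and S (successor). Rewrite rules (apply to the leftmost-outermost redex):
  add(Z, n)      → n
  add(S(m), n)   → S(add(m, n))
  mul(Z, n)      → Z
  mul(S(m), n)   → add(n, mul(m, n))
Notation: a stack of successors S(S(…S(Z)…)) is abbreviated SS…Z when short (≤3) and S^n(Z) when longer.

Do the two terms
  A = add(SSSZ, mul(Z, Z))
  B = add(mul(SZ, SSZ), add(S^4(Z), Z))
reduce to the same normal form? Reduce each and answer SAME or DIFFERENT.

Term A:
  start: add(SSSZ, mul(Z, Z))
  →1  S(add(SSZ, mul(Z, Z)))
  →2  S(S(add(SZ, mul(Z, Z))))
  →3  S(S(S(add(Z, mul(Z, Z)))))
  →4  S(S(S(mul(Z, Z))))
  →5  SSSZ

Term B:
  start: add(mul(SZ, SSZ), add(S^4(Z), Z))
  →1  add(add(SSZ, mul(Z, SSZ)), add(S^4(Z), Z))
  →2  add(S(add(SZ, mul(Z, SSZ))), add(S^4(Z), Z))
  →3  S(add(add(SZ, mul(Z, SSZ)), add(S^4(Z), Z)))
  →4  S(add(S(add(Z, mul(Z, SSZ))), add(S^4(Z), Z)))
  →5  S(S(add(add(Z, mul(Z, SSZ)), add(S^4(Z), Z))))
  →6  S(S(add(mul(Z, SSZ), add(S^4(Z), Z))))
  →7  S(S(add(Z, add(S^4(Z), Z))))
  →8  S(S(add(S^4(Z), Z)))
  →9  S(S(S(add(SSSZ, Z))))
  →10  S(S(S(S(add(SSZ, Z)))))
  →11  S(S(S(S(S(add(SZ, Z))))))
  →12  S(S(S(S(S(S(add(Z, Z)))))))
  →13  S^6(Z)

Answer: DIFFERENT — A ⇓ SSSZ, B ⇓ S^6(Z)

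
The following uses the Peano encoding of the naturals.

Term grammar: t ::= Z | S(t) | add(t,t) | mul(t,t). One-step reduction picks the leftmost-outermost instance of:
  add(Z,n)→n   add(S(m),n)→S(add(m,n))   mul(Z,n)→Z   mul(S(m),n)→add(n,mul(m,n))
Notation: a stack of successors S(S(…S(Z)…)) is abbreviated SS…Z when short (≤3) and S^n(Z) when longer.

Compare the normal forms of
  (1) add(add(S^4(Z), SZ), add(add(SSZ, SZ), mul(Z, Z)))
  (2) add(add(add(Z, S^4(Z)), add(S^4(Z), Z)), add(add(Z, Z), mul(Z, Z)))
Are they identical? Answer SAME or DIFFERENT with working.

Term A:
  start: add(add(S^4(Z), SZ), add(add(SSZ, SZ), mul(Z, Z)))
  →1  add(S(add(SSSZ, SZ)), add(add(SSZ, SZ), mul(Z, Z)))
  →2  S(add(add(SSSZ, SZ), add(add(SSZ, SZ), mul(Z, Z))))
  →3  S(add(S(add(SSZ, SZ)), add(add(SSZ, SZ), mul(Z, Z))))
  →4  S(S(add(add(SSZ, SZ), add(add(SSZ, SZ), mul(Z, Z)))))
  →5  S(S(add(S(add(SZ, SZ)), add(add(SSZ, SZ), mul(Z, Z)))))
  →6  S(S(S(add(add(SZ, SZ), add(add(SSZ, SZ), mul(Z, Z))))))
  →7  S(S(S(add(S(add(Z, SZ)), add(add(SSZ, SZ), mul(Z, Z))))))
  →8  S(S(S(S(add(add(Z, SZ), add(add(SSZ, SZ), mul(Z, Z)))))))
  →9  S(S(S(S(add(SZ, add(add(SSZ, SZ), mul(Z, Z)))))))
  →10  S(S(S(S(S(add(Z, add(add(SSZ, SZ), mul(Z, Z))))))))
  →11  S(S(S(S(S(add(add(SSZ, SZ), mul(Z, Z)))))))
  →12  S(S(S(S(S(add(S(add(SZ, SZ)), mul(Z, Z)))))))
  →13  S(S(S(S(S(S(add(add(SZ, SZ), mul(Z, Z))))))))
  →14  S(S(S(S(S(S(add(S(add(Z, SZ)), mul(Z, Z))))))))
  →15  S(S(S(S(S(S(S(add(add(Z, SZ), mul(Z, Z)))))))))
  →16  S(S(S(S(S(S(S(add(SZ, mul(Z, Z)))))))))
  →17  S(S(S(S(S(S(S(S(add(Z, mul(Z, Z))))))))))
  →18  S(S(S(S(S(S(S(S(mul(Z, Z)))))))))
  →19  S^8(Z)

Term B:
  start: add(add(add(Z, S^4(Z)), add(S^4(Z), Z)), add(add(Z, Z), mul(Z, Z)))
  →1  add(add(S^4(Z), add(S^4(Z), Z)), add(add(Z, Z), mul(Z, Z)))
  →2  add(S(add(SSSZ, add(S^4(Z), Z))), add(add(Z, Z), mul(Z, Z)))
  →3  S(add(add(SSSZ, add(S^4(Z), Z)), add(add(Z, Z), mul(Z, Z))))
  →4  S(add(S(add(SSZ, add(S^4(Z), Z))), add(add(Z, Z), mul(Z, Z))))
  →5  S(S(add(add(SSZ, add(S^4(Z), Z)), add(add(Z, Z), mul(Z, Z)))))
  →6  S(S(add(S(add(SZ, add(S^4(Z), Z))), add(add(Z, Z), mul(Z, Z)))))
  →7  S(S(S(add(add(SZ, add(S^4(Z), Z)), add(add(Z, Z), mul(Z, Z))))))
  →8  S(S(S(add(S(add(Z, add(S^4(Z), Z))), add(add(Z, Z), mul(Z, Z))))))
  →9  S(S(S(S(add(add(Z, add(S^4(Z), Z)), add(add(Z, Z), mul(Z, Z)))))))
  →10  S(S(S(S(add(add(S^4(Z), Z), add(add(Z, Z), mul(Z, Z)))))))
  →11  S(S(S(S(add(S(add(SSSZ, Z)), add(add(Z, Z), mul(Z, Z)))))))
  →12  S(S(S(S(S(add(add(SSSZ, Z), add(add(Z, Z), mul(Z, Z))))))))
  →13  S(S(S(S(S(add(S(add(SSZ, Z)), add(add(Z, Z), mul(Z, Z))))))))
  →14  S(S(S(S(S(S(add(add(SSZ, Z), add(add(Z, Z), mul(Z, Z)))))))))
  →15  S(S(S(S(S(S(add(S(add(SZ, Z)), add(add(Z, Z), mul(Z, Z)))))))))
  →16  S(S(S(S(S(S(S(add(add(SZ, Z), add(add(Z, Z), mul(Z, Z))))))))))
  →17  S(S(S(S(S(S(S(add(S(add(Z, Z)), add(add(Z, Z), mul(Z, Z))))))))))
  →18  S(S(S(S(S(S(S(S(add(add(Z, Z), add(add(Z, Z), mul(Z, Z)))))))))))
  →19  S(S(S(S(S(S(S(S(add(Z, add(add(Z, Z), mul(Z, Z)))))))))))
  →20  S(S(S(S(S(S(S(S(add(add(Z, Z), mul(Z, Z))))))))))
  →21  S(S(S(S(S(S(S(S(add(Z, mul(Z, Z))))))))))
  →22  S(S(S(S(S(S(S(S(mul(Z, Z)))))))))
  →23  S^8(Z)

Answer: SAME — A ⇓ S^8(Z), B ⇓ S^8(Z)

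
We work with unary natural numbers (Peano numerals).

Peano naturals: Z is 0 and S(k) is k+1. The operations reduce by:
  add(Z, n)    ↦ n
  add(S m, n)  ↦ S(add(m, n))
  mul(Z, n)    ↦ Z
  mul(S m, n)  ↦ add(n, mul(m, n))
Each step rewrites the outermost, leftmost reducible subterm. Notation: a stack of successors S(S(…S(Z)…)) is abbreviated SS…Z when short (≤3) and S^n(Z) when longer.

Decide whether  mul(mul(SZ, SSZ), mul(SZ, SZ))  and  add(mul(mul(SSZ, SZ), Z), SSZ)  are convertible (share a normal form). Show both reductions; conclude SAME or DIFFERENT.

Answer: SAME — A ⇓ SSZ, B ⇓ SSZ

Working:
Term A:
  start: mul(mul(SZ, SSZ), mul(SZ, SZ))
  [1] mul(add(SSZ, mul(Z, SSZ)), mul(SZ, SZ))
  [2] mul(S(add(SZ, mul(Z, SSZ))), mul(SZ, SZ))
  [3] add(mul(SZ, SZ), mul(add(SZ, mul(Z, SSZ)), mul(SZ, SZ)))
  [4] add(add(SZ, mul(Z, SZ)), mul(add(SZ, mul(Z, SSZ)), mul(SZ, SZ)))
  [5] add(S(add(Z, mul(Z, SZ))), mul(add(SZ, mul(Z, SSZ)), mul(SZ, SZ)))
  [6] S(add(add(Z, mul(Z, SZ)), mul(add(SZ, mul(Z, SSZ)), mul(SZ, SZ))))
  [7] S(add(mul(Z, SZ), mul(add(SZ, mul(Z, SSZ)), mul(SZ, SZ))))
  [8] S(add(Z, mul(add(SZ, mul(Z, SSZ)), mul(SZ, SZ))))
  [9] S(mul(add(SZ, mul(Z, SSZ)), mul(SZ, SZ)))
  [10] S(mul(S(add(Z, mul(Z, SSZ))), mul(SZ, SZ)))
  [11] S(add(mul(SZ, SZ), mul(add(Z, mul(Z, SSZ)), mul(SZ, SZ))))
  [12] S(add(add(SZ, mul(Z, SZ)), mul(add(Z, mul(Z, SSZ)), mul(SZ, SZ))))
  [13] S(add(S(add(Z, mul(Z, SZ))), mul(add(Z, mul(Z, SSZ)), mul(SZ, SZ))))
  [14] S(S(add(add(Z, mul(Z, SZ)), mul(add(Z, mul(Z, SSZ)), mul(SZ, SZ)))))
  [15] S(S(add(mul(Z, SZ), mul(add(Z, mul(Z, SSZ)), mul(SZ, SZ)))))
  [16] S(S(add(Z, mul(add(Z, mul(Z, SSZ)), mul(SZ, SZ)))))
  [17] S(S(mul(add(Z, mul(Z, SSZ)), mul(SZ, SZ))))
  [18] S(S(mul(mul(Z, SSZ), mul(SZ, SZ))))
  [19] S(S(mul(Z, mul(SZ, SZ))))
  [20] SSZ

Term B:
  start: add(mul(mul(SSZ, SZ), Z), SSZ)
  [1] add(mul(add(SZ, mul(SZ, SZ)), Z), SSZ)
  [2] add(mul(S(add(Z, mul(SZ, SZ))), Z), SSZ)
  [3] add(add(Z, mul(add(Z, mul(SZ, SZ)), Z)), SSZ)
  [4] add(mul(add(Z, mul(SZ, SZ)), Z), SSZ)
  [5] add(mul(mul(SZ, SZ), Z), SSZ)
  [6] add(mul(add(SZ, mul(Z, SZ)), Z), SSZ)
  [7] add(mul(S(add(Z, mul(Z, SZ))), Z), SSZ)
  [8] add(add(Z, mul(add(Z, mul(Z, SZ)), Z)), SSZ)
  [9] add(mul(add(Z, mul(Z, SZ)), Z), SSZ)
  [10] add(mul(mul(Z, SZ), Z), SSZ)
  [11] add(mul(Z, Z), SSZ)
  [12] add(Z, SSZ)
  [13] SSZ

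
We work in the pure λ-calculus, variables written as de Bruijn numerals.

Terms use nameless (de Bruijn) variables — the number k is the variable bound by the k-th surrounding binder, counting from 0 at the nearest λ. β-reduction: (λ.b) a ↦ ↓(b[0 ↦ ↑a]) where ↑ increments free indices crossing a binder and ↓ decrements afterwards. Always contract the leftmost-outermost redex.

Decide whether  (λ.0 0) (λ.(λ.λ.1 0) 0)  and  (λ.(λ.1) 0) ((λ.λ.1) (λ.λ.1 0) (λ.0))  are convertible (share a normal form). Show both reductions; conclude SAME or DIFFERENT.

Term A:
  start: (λ.0 0) (λ.(λ.λ.1 0) 0)
  step 1: (λ.(λ.λ.1 0) 0) (λ.(λ.λ.1 0) 0)
  step 2: (λ.λ.1 0) (λ.(λ.λ.1 0) 0)
  step 3: λ.(λ.(λ.λ.1 0) 0) 0
  step 4: λ.(λ.λ.1 0) 0
  step 5: λ.λ.1 0

Term B:
  start: (λ.(λ.1) 0) ((λ.λ.1) (λ.λ.1 0) (λ.0))
  step 1: (λ.(λ.λ.1) (λ.λ.1 0) (λ.0)) ((λ.λ.1) (λ.λ.1 0) (λ.0))
  step 2: (λ.λ.1) (λ.λ.1 0) (λ.0)
  step 3: (λ.λ.λ.1 0) (λ.0)
  step 4: λ.λ.1 0

Answer: SAME — A ⇓ λ.λ.1 0, B ⇓ λ.λ.1 0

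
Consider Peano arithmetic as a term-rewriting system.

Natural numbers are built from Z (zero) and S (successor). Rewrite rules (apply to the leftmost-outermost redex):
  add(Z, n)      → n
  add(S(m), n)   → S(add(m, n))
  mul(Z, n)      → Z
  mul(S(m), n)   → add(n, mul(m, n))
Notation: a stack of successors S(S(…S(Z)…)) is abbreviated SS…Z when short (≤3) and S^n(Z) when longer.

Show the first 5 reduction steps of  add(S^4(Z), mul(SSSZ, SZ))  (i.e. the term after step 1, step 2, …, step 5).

Answer: after 5 steps: S(S(S(S(mul(SSSZ, SZ)))))

Working:
  start: add(S^4(Z), mul(SSSZ, SZ))
  step 1: S(add(SSSZ, mul(SSSZ, SZ)))
  step 2: S(S(add(SSZ, mul(SSSZ, SZ))))
  step 3: S(S(S(add(SZ, mul(SSSZ, SZ)))))
  step 4: S(S(S(S(add(Z, mul(SSSZ, SZ))))))
  step 5: S(S(S(S(mul(SSSZ, SZ)))))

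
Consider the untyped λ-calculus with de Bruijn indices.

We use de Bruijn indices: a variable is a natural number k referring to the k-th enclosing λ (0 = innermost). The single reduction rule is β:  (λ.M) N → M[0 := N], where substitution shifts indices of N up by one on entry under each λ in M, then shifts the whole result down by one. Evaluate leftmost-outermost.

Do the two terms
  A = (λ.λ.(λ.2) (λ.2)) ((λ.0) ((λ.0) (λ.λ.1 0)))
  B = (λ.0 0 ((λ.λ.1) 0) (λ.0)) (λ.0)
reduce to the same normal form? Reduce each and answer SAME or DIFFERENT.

Term A:
  start: (λ.λ.(λ.2) (λ.2)) ((λ.0) ((λ.0) (λ.λ.1 0)))
  [1] λ.(λ.(λ.0) ((λ.0) (λ.λ.1 0))) (λ.(λ.0) ((λ.0) (λ.λ.1 0)))
  [2] λ.(λ.0) ((λ.0) (λ.λ.1 0))
  [3] λ.(λ.0) (λ.λ.1 0)
  [4] λ.λ.λ.1 0

Term B:
  start: (λ.0 0 ((λ.λ.1) 0) (λ.0)) (λ.0)
  [1] (λ.0) (λ.0) ((λ.λ.1) (λ.0)) (λ.0)
  [2] (λ.0) ((λ.λ.1) (λ.0)) (λ.0)
  [3] (λ.λ.1) (λ.0) (λ.0)
  [4] (λ.λ.0) (λ.0)
  [5] λ.0

Answer: DIFFERENT — A ⇓ λ.λ.λ.1 0, B ⇓ λ.0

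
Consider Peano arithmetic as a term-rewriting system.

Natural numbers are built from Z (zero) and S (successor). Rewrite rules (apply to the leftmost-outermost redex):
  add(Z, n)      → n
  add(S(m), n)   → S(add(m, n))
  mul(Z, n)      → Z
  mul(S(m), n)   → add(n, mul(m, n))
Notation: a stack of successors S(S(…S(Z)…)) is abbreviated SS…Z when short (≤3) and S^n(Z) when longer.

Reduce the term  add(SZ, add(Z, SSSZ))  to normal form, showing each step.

Answer: normal form = S^4(Z)  (in 3 steps)

Reduction:
  start: add(SZ, add(Z, SSSZ))
  →1  S(add(Z, add(Z, SSSZ)))
  →2  S(add(Z, SSSZ))
  →3  S^4(Z)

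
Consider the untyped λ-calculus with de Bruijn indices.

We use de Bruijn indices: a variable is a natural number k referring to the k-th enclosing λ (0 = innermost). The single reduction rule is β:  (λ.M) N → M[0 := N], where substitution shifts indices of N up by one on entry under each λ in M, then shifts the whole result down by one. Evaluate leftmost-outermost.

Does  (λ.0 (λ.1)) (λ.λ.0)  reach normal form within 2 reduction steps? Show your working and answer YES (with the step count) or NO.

Answer: YES — reaches normal form λ.0 in 2 ≤ 2 steps

Working:
  start: (λ.0 (λ.1)) (λ.λ.0)
  [1] (λ.λ.0) (λ.λ.λ.0)
  [2] λ.0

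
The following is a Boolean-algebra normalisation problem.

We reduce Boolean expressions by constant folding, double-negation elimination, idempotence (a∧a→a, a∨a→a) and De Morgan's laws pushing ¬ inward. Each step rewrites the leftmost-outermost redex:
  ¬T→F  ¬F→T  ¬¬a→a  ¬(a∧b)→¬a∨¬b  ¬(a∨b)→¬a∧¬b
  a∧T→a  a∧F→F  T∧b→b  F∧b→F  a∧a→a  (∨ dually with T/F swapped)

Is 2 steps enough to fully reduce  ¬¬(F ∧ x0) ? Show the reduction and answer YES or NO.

Answer: YES — reaches normal form F in 2 ≤ 2 steps

Working:
  start: ¬¬(F ∧ x0)
  [1] F ∧ x0
  [2] F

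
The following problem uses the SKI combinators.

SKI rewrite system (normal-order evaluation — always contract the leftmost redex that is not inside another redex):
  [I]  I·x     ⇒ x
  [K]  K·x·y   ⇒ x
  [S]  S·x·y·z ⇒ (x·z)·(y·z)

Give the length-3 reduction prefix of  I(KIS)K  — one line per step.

Answer: after 3 steps: K

Working:
  start: I(KIS)K
  step 1: KISK
  step 2: IK
  step 3: K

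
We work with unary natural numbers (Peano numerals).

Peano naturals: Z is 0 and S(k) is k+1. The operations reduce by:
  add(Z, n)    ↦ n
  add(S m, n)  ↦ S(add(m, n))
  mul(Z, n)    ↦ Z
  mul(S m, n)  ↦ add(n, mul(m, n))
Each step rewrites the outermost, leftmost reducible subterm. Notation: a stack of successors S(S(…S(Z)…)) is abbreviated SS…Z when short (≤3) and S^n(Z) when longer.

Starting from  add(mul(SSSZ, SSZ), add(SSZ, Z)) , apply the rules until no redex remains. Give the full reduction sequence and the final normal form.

Answer: normal form = S^8(Z)  (in 23 steps)

Working:
  start: add(mul(SSSZ, SSZ), add(SSZ, Z))
  [1] add(add(SSZ, mul(SSZ, SSZ)), add(SSZ, Z))
  [2] add(S(add(SZ, mul(SSZ, SSZ))), add(SSZ, Z))
  [3] S(add(add(SZ, mul(SSZ, SSZ)), add(SSZ, Z)))
  [4] S(add(S(add(Z, mul(SSZ, SSZ))), add(SSZ, Z)))
  [5] S(S(add(add(Z, mul(SSZ, SSZ)), add(SSZ, Z))))
  [6] S(S(add(mul(SSZ, SSZ), add(SSZ, Z))))
  [7] S(S(add(add(SSZ, mul(SZ, SSZ)), add(SSZ, Z))))
  [8] S(S(add(S(add(SZ, mul(SZ, SSZ))), add(SSZ, Z))))
  [9] S(S(S(add(add(SZ, mul(SZ, SSZ)), add(SSZ, Z)))))
  [10] S(S(S(add(S(add(Z, mul(SZ, SSZ))), add(SSZ, Z)))))
  [11] S(S(S(S(add(add(Z, mul(SZ, SSZ)), add(SSZ, Z))))))
  [12] S(S(S(S(add(mul(SZ, SSZ), add(SSZ, Z))))))
  [13] S(S(S(S(add(add(SSZ, mul(Z, SSZ)), add(SSZ, Z))))))
  [14] S(S(S(S(add(S(add(SZ, mul(Z, SSZ))), add(SSZ, Z))))))
  [15] S(S(S(S(S(add(add(SZ, mul(Z, SSZ)), add(SSZ, Z)))))))
  [16] S(S(S(S(S(add(S(add(Z, mul(Z, SSZ))), add(SSZ, Z)))))))
  [17] S(S(S(S(S(S(add(add(Z, mul(Z, SSZ)), add(SSZ, Z))))))))
  [18] S(S(S(S(S(S(add(mul(Z, SSZ), add(SSZ, Z))))))))
  [19] S(S(S(S(S(S(add(Z, add(SSZ, Z))))))))
  [20] S(S(S(S(S(S(add(SSZ, Z)))))))
  [21] S(S(S(S(S(S(S(add(SZ, Z))))))))
  [22] S(S(S(S(S(S(S(S(add(Z, Z)))))))))
  [23] S^8(Z)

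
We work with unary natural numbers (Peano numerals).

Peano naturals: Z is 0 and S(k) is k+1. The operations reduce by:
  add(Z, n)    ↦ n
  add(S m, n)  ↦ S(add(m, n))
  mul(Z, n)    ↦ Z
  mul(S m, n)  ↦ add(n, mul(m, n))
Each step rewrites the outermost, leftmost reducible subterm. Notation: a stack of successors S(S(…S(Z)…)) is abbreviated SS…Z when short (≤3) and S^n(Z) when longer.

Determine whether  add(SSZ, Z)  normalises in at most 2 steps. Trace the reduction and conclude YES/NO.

Answer: NO — after 2 steps the term is S(S(add(Z, Z))), not yet normal

Working:
  start: add(SSZ, Z)
  step 1: S(add(SZ, Z))
  step 2: S(S(add(Z, Z)))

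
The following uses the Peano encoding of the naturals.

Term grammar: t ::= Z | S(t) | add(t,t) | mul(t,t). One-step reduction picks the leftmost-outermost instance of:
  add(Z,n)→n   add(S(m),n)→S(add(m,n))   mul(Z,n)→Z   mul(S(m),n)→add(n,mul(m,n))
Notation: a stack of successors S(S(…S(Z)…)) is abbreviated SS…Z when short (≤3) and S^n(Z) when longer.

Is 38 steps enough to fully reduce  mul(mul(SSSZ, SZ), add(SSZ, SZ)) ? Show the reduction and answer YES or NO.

Answer: YES — reaches normal form S^9(Z) in 35 ≤ 38 steps

Derivation:
  start: mul(mul(SSSZ, SZ), add(SSZ, SZ))
  step 1: mul(add(SZ, mul(SSZ, SZ)), add(SSZ, SZ))
  step 2: mul(S(add(Z, mul(SSZ, SZ))), add(SSZ, SZ))
  step 3: add(add(SSZ, SZ), mul(add(Z, mul(SSZ, SZ)), add(SSZ, SZ)))
  step 4: add(S(add(SZ, SZ)), mul(add(Z, mul(SSZ, SZ)), add(SSZ, SZ)))
  step 5: S(add(add(SZ, SZ), mul(add(Z, mul(SSZ, SZ)), add(SSZ, SZ))))
  step 6: S(add(S(add(Z, SZ)), mul(add(Z, mul(SSZ, SZ)), add(SSZ, SZ))))
  step 7: S(S(add(add(Z, SZ), mul(add(Z, mul(SSZ, SZ)), add(SSZ, SZ)))))
  step 8: S(S(add(SZ, mul(add(Z, mul(SSZ, SZ)), add(SSZ, SZ)))))
  step 9: S(S(S(add(Z, mul(add(Z, mul(SSZ, SZ)), add(SSZ, SZ))))))
  step 10: S(S(S(mul(add(Z, mul(SSZ, SZ)), add(SSZ, SZ)))))
  step 11: S(S(S(mul(mul(SSZ, SZ), add(SSZ, SZ)))))
  step 12: S(S(S(mul(add(SZ, mul(SZ, SZ)), add(SSZ, SZ)))))
  step 13: S(S(S(mul(S(add(Z, mul(SZ, SZ))), add(SSZ, SZ)))))
  step 14: S(S(S(add(add(SSZ, SZ), mul(add(Z, mul(SZ, SZ)), add(SSZ, SZ))))))
  step 15: S(S(S(add(S(add(SZ, SZ)), mul(add(Z, mul(SZ, SZ)), add(SSZ, SZ))))))
  step 16: S(S(S(S(add(add(SZ, SZ), mul(add(Z, mul(SZ, SZ)), add(SSZ, SZ)))))))
  step 17: S(S(S(S(add(S(add(Z, SZ)), mul(add(Z, mul(SZ, SZ)), add(SSZ, SZ)))))))
  step 18: S(S(S(S(S(add(add(Z, SZ), mul(add(Z, mul(SZ, SZ)), add(SSZ, SZ))))))))
  step 19: S(S(S(S(S(add(SZ, mul(add(Z, mul(SZ, SZ)), add(SSZ, SZ))))))))
  step 20: S(S(S(S(S(S(add(Z, mul(add(Z, mul(SZ, SZ)), add(SSZ, SZ)))))))))
  step 21: S(S(S(S(S(S(mul(add(Z, mul(SZ, SZ)), add(SSZ, SZ))))))))
  step 22: S(S(S(S(S(S(mul(mul(SZ, SZ), add(SSZ, SZ))))))))
  step 23: S(S(S(S(S(S(mul(add(SZ, mul(Z, SZ)), add(SSZ, SZ))))))))
  step 24: S(S(S(S(S(S(mul(S(add(Z, mul(Z, SZ))), add(SSZ, SZ))))))))
  step 25: S(S(S(S(S(S(add(add(SSZ, SZ), mul(add(Z, mul(Z, SZ)), add(SSZ, SZ)))))))))
  step 26: S(S(S(S(S(S(add(S(add(SZ, SZ)), mul(add(Z, mul(Z, SZ)), add(SSZ, SZ)))))))))
  step 27: S(S(S(S(S(S(S(add(add(SZ, SZ), mul(add(Z, mul(Z, SZ)), add(SSZ, SZ))))))))))
  step 28: S(S(S(S(S(S(S(add(S(add(Z, SZ)), mul(add(Z, mul(Z, SZ)), add(SSZ, SZ))))))))))
  step 29: S(S(S(S(S(S(S(S(add(add(Z, SZ), mul(add(Z, mul(Z, SZ)), add(SSZ, SZ)))))))))))
  step 30: S(S(S(S(S(S(S(S(add(SZ, mul(add(Z, mul(Z, SZ)), add(SSZ, SZ)))))))))))
  step 31: S(S(S(S(S(S(S(S(S(add(Z, mul(add(Z, mul(Z, SZ)), add(SSZ, SZ))))))))))))
  step 32: S(S(S(S(S(S(S(S(S(mul(add(Z, mul(Z, SZ)), add(SSZ, SZ)))))))))))
  step 33: S(S(S(S(S(S(S(S(S(mul(mul(Z, SZ), add(SSZ, SZ)))))))))))
  step 34: S(S(S(S(S(S(S(S(S(mul(Z, add(SSZ, SZ)))))))))))
  step 35: S^9(Z)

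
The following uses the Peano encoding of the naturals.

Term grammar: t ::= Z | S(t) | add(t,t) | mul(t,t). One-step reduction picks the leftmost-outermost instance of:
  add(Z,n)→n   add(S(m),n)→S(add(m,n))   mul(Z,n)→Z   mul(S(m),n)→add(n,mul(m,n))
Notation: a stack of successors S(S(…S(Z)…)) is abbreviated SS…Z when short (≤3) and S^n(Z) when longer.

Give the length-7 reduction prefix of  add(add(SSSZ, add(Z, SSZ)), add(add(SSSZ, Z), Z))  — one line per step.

  start: add(add(SSSZ, add(Z, SSZ)), add(add(SSSZ, Z), Z))
  →1  add(S(add(SSZ, add(Z, SSZ))), add(add(SSSZ, Z), Z))
  →2  S(add(add(SSZ, add(Z, SSZ)), add(add(SSSZ, Z), Z)))
  →3  S(add(S(add(SZ, add(Z, SSZ))), add(add(SSSZ, Z), Z)))
  →4  S(S(add(add(SZ, add(Z, SSZ)), add(add(SSSZ, Z), Z))))
  →5  S(S(add(S(add(Z, add(Z, SSZ))), add(add(SSSZ, Z), Z))))
  →6  S(S(S(add(add(Z, add(Z, SSZ)), add(add(SSSZ, Z), Z)))))
  →7  S(S(S(add(add(Z, SSZ), add(add(SSSZ, Z), Z)))))

Answer: after 7 steps: S(S(S(add(add(Z, SSZ), add(add(SSSZ, Z), Z)))))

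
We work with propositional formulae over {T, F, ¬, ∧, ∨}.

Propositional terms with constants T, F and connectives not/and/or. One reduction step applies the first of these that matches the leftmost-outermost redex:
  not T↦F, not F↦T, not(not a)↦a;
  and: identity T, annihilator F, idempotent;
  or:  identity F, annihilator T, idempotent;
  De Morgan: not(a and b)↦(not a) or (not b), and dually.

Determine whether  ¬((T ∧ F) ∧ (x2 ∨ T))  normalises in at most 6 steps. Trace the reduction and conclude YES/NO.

Answer: YES — reaches normal form T in 6 ≤ 6 steps

Reduction:
  start: ¬((T ∧ F) ∧ (x2 ∨ T))
  [1] ¬(T ∧ F) ∨ ¬(x2 ∨ T)
  [2] (¬T ∨ ¬F) ∨ ¬(x2 ∨ T)
  [3] (F ∨ ¬F) ∨ ¬(x2 ∨ T)
  [4] ¬F ∨ ¬(x2 ∨ T)
  [5] T ∨ ¬(x2 ∨ T)
  [6] T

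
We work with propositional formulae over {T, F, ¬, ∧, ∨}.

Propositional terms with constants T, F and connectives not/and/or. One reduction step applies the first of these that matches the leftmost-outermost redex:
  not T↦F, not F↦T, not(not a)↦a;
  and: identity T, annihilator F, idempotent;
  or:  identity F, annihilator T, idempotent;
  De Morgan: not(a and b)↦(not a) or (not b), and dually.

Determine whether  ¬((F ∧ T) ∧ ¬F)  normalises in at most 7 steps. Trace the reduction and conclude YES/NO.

Answer: YES — reaches normal form T in 5 ≤ 7 steps

Reduction:
  start: ¬((F ∧ T) ∧ ¬F)
  step 1: ¬(F ∧ T) ∨ ¬¬F
  step 2: (¬F ∨ ¬T) ∨ ¬¬F
  step 3: (T ∨ ¬T) ∨ ¬¬F
  step 4: T ∨ ¬¬F
  step 5: T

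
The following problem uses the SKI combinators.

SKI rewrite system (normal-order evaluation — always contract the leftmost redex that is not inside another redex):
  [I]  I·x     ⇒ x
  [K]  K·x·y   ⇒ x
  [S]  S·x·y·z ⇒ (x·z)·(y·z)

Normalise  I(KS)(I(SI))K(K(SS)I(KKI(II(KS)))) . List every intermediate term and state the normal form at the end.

  start: I(KS)(I(SI))K(K(SS)I(KKI(II(KS))))
  [1] KS(I(SI))K(K(SS)I(KKI(II(KS))))
  [2] SK(K(SS)I(KKI(II(KS))))
  [3] SK(SS(KKI(II(KS))))
  [4] SK(SS(K(II(KS))))
  [5] SK(SS(K(I(KS))))
  [6] SK(SS(K(KS)))

Answer: normal form = SK(SS(K(KS)))  (in 6 steps)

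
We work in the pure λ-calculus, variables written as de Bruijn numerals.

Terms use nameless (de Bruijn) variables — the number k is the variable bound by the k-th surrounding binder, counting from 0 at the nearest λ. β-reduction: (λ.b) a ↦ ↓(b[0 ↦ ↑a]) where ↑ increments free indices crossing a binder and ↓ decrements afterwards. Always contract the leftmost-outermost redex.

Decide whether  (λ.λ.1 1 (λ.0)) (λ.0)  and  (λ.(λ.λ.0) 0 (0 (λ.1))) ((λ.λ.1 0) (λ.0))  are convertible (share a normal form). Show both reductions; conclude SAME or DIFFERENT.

Term A:
  start: (λ.λ.1 1 (λ.0)) (λ.0)
  step 1: λ.(λ.0) (λ.0) (λ.0)
  step 2: λ.(λ.0) (λ.0)
  step 3: λ.λ.0

Term B:
  start: (λ.(λ.λ.0) 0 (0 (λ.1))) ((λ.λ.1 0) (λ.0))
  step 1: (λ.λ.0) ((λ.λ.1 0) (λ.0)) ((λ.λ.1 0) (λ.0) (λ.(λ.λ.1 0) (λ.0)))
  step 2: (λ.0) ((λ.λ.1 0) (λ.0) (λ.(λ.λ.1 0) (λ.0)))
  step 3: (λ.λ.1 0) (λ.0) (λ.(λ.λ.1 0) (λ.0))
  step 4: (λ.(λ.0) 0) (λ.(λ.λ.1 0) (λ.0))
  step 5: (λ.0) (λ.(λ.λ.1 0) (λ.0))
  step 6: λ.(λ.λ.1 0) (λ.0)
  step 7: λ.λ.(λ.0) 0
  step 8: λ.λ.0

Answer: SAME — A ⇓ λ.λ.0, B ⇓ λ.λ.0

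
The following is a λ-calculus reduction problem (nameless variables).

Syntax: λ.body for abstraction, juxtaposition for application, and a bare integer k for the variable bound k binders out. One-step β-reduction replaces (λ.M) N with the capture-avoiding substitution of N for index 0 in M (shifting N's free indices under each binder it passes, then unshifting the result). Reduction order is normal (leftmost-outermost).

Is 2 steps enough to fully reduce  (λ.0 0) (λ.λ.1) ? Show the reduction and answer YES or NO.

  start: (λ.0 0) (λ.λ.1)
  →1  (λ.λ.1) (λ.λ.1)
  →2  λ.λ.λ.1

Answer: YES — reaches normal form λ.λ.λ.1 in 2 ≤ 2 steps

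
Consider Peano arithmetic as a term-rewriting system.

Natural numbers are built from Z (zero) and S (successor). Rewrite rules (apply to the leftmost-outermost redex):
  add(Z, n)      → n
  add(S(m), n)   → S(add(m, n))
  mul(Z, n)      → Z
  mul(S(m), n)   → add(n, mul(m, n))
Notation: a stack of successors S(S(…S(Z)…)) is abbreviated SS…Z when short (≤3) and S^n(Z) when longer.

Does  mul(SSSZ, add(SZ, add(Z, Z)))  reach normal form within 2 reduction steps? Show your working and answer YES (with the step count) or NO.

Answer: NO — after 2 steps the term is add(S(add(Z, add(Z, Z))), mul(SSZ, add(SZ, add(Z, Z)))), not yet normal

Reduction:
  start: mul(SSSZ, add(SZ, add(Z, Z)))
  →1  add(add(SZ, add(Z, Z)), mul(SSZ, add(SZ, add(Z, Z))))
  →2  add(S(add(Z, add(Z, Z))), mul(SSZ, add(SZ, add(Z, Z))))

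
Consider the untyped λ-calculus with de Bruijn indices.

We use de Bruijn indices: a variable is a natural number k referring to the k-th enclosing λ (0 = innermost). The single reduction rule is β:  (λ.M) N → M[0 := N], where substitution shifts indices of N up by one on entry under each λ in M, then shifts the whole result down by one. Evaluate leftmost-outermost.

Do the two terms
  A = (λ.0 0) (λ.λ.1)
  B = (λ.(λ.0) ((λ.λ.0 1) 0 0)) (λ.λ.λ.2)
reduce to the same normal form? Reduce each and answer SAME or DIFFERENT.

Answer: DIFFERENT — A ⇓ λ.λ.λ.1, B ⇓ λ.λ.λ.λ.λ.2

Derivation:
Term A:
  start: (λ.0 0) (λ.λ.1)
  [1] (λ.λ.1) (λ.λ.1)
  [2] λ.λ.λ.1

Term B:
  start: (λ.(λ.0) ((λ.λ.0 1) 0 0)) (λ.λ.λ.2)
  [1] (λ.0) ((λ.λ.0 1) (λ.λ.λ.2) (λ.λ.λ.2))
  [2] (λ.λ.0 1) (λ.λ.λ.2) (λ.λ.λ.2)
  [3] (λ.0 (λ.λ.λ.2)) (λ.λ.λ.2)
  [4] (λ.λ.λ.2) (λ.λ.λ.2)
  [5] λ.λ.λ.λ.λ.2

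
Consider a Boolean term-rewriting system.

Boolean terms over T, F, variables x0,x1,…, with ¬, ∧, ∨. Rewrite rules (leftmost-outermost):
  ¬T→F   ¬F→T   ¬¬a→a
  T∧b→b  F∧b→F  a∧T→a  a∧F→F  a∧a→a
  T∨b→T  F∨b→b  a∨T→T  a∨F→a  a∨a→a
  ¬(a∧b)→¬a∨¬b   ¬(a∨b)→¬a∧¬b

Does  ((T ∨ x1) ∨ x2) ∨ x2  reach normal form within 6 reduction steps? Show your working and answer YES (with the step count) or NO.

Answer: YES — reaches normal form T in 3 ≤ 6 steps

Working:
  start: ((T ∨ x1) ∨ x2) ∨ x2
  [1] (T ∨ x2) ∨ x2
  [2] T ∨ x2
  [3] T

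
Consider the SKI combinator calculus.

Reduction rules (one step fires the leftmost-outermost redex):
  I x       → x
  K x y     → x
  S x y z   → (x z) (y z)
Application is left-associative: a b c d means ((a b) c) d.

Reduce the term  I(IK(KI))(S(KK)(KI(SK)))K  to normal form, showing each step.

Answer: normal form = I  (in 4 steps)

Working:
  start: I(IK(KI))(S(KK)(KI(SK)))K
  →1  IK(KI)(S(KK)(KI(SK)))K
  →2  K(KI)(S(KK)(KI(SK)))K
  →3  KIK
  →4  I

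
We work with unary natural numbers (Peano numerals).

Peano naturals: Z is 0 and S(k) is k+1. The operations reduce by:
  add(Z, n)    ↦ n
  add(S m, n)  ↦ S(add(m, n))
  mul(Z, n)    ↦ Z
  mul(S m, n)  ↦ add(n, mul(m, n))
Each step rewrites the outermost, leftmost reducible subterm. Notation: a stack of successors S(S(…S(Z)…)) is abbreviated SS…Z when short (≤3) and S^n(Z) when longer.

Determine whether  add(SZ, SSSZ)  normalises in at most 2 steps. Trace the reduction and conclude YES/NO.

  start: add(SZ, SSSZ)
  →1  S(add(Z, SSSZ))
  →2  S^4(Z)

Answer: YES — reaches normal form S^4(Z) in 2 ≤ 2 steps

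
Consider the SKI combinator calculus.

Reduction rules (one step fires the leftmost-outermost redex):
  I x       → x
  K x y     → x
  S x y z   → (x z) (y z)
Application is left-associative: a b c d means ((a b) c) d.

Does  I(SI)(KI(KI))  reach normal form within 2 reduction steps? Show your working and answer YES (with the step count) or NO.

  start: I(SI)(KI(KI))
  step 1: SI(KI(KI))
  step 2: SII

Answer: YES — reaches normal form SII in 2 ≤ 2 steps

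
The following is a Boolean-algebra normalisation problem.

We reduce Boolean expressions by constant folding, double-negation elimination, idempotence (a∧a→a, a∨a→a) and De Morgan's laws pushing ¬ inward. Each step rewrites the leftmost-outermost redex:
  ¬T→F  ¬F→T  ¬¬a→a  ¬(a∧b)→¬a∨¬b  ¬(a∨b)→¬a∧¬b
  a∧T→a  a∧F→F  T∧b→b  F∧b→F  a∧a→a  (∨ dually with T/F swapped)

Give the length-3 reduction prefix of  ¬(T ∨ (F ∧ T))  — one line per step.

  start: ¬(T ∨ (F ∧ T))
  →1  ¬T ∧ ¬(F ∧ T)
  →2  F ∧ ¬(F ∧ T)
  →3  F

Answer: after 3 steps: F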